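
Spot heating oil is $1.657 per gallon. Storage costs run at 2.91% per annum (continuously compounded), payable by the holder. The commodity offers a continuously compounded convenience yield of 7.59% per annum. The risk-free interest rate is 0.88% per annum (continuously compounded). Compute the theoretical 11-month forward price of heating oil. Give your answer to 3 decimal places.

$1.600 per gallon

Net carry = r + u − y = 0.0088 + 0.0291 − 0.0759 = -0.0380
F = S·e^((r+u−y)T) = 1.657 · e^(-0.0380 × 11/12) = 1.657 · e^-0.034833
= 1.657 × 0.965767 = $1.600 per gallon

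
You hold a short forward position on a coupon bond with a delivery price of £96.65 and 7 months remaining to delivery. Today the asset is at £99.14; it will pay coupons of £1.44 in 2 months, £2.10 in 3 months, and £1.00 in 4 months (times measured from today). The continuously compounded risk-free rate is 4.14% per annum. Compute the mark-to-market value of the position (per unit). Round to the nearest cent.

-£0.30

PV(remaining coupons) I = 1.44·e^(−0.0414·2/12) + 2.10·e^(−0.0414·3/12) + 1.00·e^(−0.0414·4/12) = 4.4948
Current forward F = (S − I)·e^(rT) = (99.14 − 4.4948)·e^(0.0414·7/12) = 94.6452 × 1.024444 = 96.9587
Value (long) = (F − K)·e^(−rT) = (96.9587 − 96.65) × 0.976139 = 0.3013
Short position value = −(long value) = -£0.30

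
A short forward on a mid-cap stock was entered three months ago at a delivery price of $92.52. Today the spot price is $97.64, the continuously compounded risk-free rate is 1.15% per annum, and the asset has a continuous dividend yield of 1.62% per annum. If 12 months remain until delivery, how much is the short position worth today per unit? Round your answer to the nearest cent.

-$4.61

Current fair forward for the remaining 12 months: F = S·e^((r − q)·T), (r − q) = 0.0115 − 0.0162 = -0.0047
F = 97.64 · e^(-0.0047 × 12/12) = 97.64 × 0.995311 = 97.1822
Value of long forward = (F − K)·e^(−rT) = (97.1822 − 92.52) · e^(−0.0115·12/12)
= 4.6622 × 0.988566 = 4.61
Short position value = −(long value) = -$4.61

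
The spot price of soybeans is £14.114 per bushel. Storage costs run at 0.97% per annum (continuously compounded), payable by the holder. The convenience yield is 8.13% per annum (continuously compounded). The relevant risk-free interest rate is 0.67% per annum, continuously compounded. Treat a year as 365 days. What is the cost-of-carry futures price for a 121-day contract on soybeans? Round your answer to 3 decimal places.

£13.814 per bushel

Net carry = r + u − y = 0.0067 + 0.0097 − 0.0813 = -0.0649
F = S·e^((r+u−y)T) = 14.114 · e^(-0.0649 × 121/365) = 14.114 · e^-0.021515
= 14.114 × 0.978715 = £13.814 per bushel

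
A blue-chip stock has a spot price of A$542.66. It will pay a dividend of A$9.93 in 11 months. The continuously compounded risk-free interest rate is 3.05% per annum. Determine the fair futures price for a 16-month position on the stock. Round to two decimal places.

PV(dividends) I = 9.93·e^(−0.0305·11/12)
I = 9.6562
F = (S − I)·e^(rT) = (542.66 − 9.6562) · e^(0.0305·16/12)
= 533.0038 · e^0.040667 = 533.0038 × 1.041505 = A$555.13

A$555.13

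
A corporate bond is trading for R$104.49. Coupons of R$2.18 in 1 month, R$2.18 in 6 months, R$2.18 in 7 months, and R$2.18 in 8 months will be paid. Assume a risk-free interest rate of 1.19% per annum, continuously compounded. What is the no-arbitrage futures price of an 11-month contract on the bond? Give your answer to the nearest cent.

R$96.87

PV(coupons) I = 2.18·e^(−0.0119·1/12) + 2.18·e^(−0.0119·6/12) + 2.18·e^(−0.0119·7/12) + 2.18·e^(−0.0119·8/12)
I = 2.1778 + 2.1671 + 2.1649 + 2.1628 = 8.6726
F = (S − I)·e^(rT) = (104.49 − 8.6726) · e^(0.0119·11/12)
= 95.8174 · e^0.010908 = 95.8174 × 1.010968 = R$96.87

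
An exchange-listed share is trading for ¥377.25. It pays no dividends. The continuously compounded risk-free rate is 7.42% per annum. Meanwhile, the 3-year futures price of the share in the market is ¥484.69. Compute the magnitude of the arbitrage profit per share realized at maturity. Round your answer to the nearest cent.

Fair futures: F* = S·e^(carry·T), with carry = r = 0.0742
F* = 377.25 · e^(0.0742 × 3) = 377.25 · e^0.222600 = 377.25 × 1.249321 = ¥471.3063
Market ¥484.69 > fair ¥471.3063: forward overpriced → cash-and-carry (buy spot, short the forward).
At maturity, profit = |F_mkt − F*| = |484.69 − 471.3063| = ¥13.38 per share

¥13.38 per share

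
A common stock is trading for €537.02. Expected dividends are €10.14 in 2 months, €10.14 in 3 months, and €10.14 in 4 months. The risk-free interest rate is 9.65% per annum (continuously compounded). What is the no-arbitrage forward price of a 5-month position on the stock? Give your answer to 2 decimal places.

€528.14

PV(dividends) I = 10.14·e^(−0.0965·2/12) + 10.14·e^(−0.0965·3/12) + 10.14·e^(−0.0965·4/12)
I = 9.9782 + 9.8983 + 9.8190 = 29.6955
F = (S − I)·e^(rT) = (537.02 − 29.6955) · e^(0.0965·5/12)
= 507.3245 · e^0.040208 = 507.3245 × 1.041027 = €528.14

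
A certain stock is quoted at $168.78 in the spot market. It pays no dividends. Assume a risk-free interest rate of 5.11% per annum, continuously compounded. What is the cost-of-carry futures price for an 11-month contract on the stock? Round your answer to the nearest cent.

F = S·e^(rT) = 168.78 · e^(0.0511 × 11/12)
= 168.78 · e^0.046842 = 168.78 × 1.047956
F = $176.87

$176.87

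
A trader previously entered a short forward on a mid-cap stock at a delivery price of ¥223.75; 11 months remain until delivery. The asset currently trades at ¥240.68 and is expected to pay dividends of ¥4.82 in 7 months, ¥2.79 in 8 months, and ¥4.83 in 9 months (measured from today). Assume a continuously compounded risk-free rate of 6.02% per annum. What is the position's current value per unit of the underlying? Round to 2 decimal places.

PV(remaining dividends) I = 4.82·e^(−0.0602·7/12) + 2.79·e^(−0.0602·8/12) + 4.83·e^(−0.0602·9/12) = 11.9507
Current forward F = (S − I)·e^(rT) = (240.68 − 11.9507)·e^(0.0602·11/12) = 228.7293 × 1.056734 = 241.7060
Value (long) = (F − K)·e^(−rT) = (241.7060 − 223.75) × 0.946312 = 16.9920
Short position value = −(long value) = -¥16.99

-¥16.99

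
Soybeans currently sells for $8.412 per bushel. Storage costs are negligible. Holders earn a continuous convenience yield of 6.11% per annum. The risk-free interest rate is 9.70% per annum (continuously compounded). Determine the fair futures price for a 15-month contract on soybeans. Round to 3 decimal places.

$8.798 per bushel

Net carry = r + u − y = 0.0970 + 0.0000 − 0.0611 = 0.0359
F = S·e^((r+u−y)T) = 8.412 · e^(0.0359 × 15/12) = 8.412 · e^0.044875
= 8.412 × 1.045897 = $8.798 per bushel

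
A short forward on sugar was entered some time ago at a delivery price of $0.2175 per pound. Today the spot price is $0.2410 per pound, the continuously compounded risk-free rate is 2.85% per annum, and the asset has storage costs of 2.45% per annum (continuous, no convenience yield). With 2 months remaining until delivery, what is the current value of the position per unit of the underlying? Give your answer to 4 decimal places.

Current fair forward for the remaining 2 months: F = S·e^((r + u)·T), (r + u) = 0.0285 + 0.0245 = 0.0530
F = 0.2410 · e^(0.0530 × 2/12) = 0.2410 × 1.008872 = 0.2431
Value of long forward = (F − K)·e^(−rT) = (0.2431 − 0.2175) · e^(−0.0285·2/12)
= 0.0256 × 0.995261 = 0.0255
Short position value = −(long value) = -$0.0255

-$0.0255 per pound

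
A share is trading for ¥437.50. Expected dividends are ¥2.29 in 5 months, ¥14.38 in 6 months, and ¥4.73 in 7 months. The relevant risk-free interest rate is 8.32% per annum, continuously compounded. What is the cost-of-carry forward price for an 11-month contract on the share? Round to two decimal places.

PV(dividends) I = 2.29·e^(−0.0832·5/12) + 14.38·e^(−0.0832·6/12) + 4.73·e^(−0.0832·7/12)
I = 2.2120 + 13.7941 + 4.5059 = 20.5120
F = (S − I)·e^(rT) = (437.50 − 20.5120) · e^(0.0832·11/12)
= 416.9880 · e^0.076267 = 416.9880 × 1.079251 = ¥450.03

¥450.03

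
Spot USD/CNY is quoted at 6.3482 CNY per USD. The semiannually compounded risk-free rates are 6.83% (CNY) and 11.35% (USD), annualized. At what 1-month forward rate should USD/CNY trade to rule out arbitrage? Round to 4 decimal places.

6.3254

By covered interest parity, F = S · (1+r_CNY/2)^(2T) / (1+r_USD/2)^(2T)
= 6.3482 × 1.005612 / 1.009242 = 6.3482 × 0.996403
F = 6.3254 CNY per USD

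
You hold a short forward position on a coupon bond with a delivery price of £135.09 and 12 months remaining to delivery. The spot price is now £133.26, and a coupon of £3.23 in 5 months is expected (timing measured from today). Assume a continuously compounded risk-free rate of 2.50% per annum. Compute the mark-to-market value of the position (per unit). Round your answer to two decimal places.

£1.69

PV(remaining coupons) I = 3.23·e^(−0.0250·5/12) = 3.1965
Current forward F = (S − I)·e^(rT) = (133.26 − 3.1965)·e^(0.0250·12/12) = 130.0635 × 1.025315 = 133.3561
Value (long) = (F − K)·e^(−rT) = (133.3561 − 135.09) × 0.975310 = -1.6911
Short position value = −(long value) = £1.69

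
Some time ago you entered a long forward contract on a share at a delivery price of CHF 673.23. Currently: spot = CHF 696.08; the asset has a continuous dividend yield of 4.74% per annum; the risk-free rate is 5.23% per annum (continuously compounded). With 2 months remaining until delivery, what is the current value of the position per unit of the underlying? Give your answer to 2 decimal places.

Current fair forward for the remaining 2 months: F = S·e^((r − q)·T), (r − q) = 0.0523 − 0.0474 = 0.0049
F = 696.08 · e^(0.0049 × 2/12) = 696.08 × 1.000817 = 696.6487
Value of long forward = (F − K)·e^(−rT) = (696.6487 − 673.23) · e^(−0.0523·2/12)
= 23.4187 × 0.991321 = 23.22

CHF 23.22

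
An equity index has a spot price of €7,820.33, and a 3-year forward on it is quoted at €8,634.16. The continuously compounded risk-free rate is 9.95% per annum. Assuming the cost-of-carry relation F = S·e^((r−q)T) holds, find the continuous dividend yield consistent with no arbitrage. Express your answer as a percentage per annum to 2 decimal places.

From F = S·e^((r−q)T): (r − q) = ln(F/S)/T
ln(8634.16/7820.33) = ln(1.104066) = 0.099000
(r − q) = 0.099000 / (3) = 0.033000
q = r − ln(F/S)/T = 0.0995 − 0.033000 = 0.066500
q = 6.65%

6.65%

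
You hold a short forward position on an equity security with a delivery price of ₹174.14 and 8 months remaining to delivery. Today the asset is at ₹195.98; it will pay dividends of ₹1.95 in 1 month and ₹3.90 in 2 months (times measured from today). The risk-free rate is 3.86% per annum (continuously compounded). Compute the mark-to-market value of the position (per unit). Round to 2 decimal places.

-₹20.45

PV(remaining dividends) I = 1.95·e^(−0.0386·1/12) + 3.90·e^(−0.0386·2/12) = 5.8187
Current forward F = (S − I)·e^(rT) = (195.98 − 5.8187)·e^(0.0386·8/12) = 190.1613 × 1.026067 = 195.1182
Value (long) = (F − K)·e^(−rT) = (195.1182 − 174.14) × 0.974595 = 20.4452
Short position value = −(long value) = -₹20.45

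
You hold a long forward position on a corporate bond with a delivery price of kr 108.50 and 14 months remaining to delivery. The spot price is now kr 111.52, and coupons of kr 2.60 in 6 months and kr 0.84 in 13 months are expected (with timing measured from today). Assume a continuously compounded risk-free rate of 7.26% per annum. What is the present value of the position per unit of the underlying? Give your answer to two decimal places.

kr 8.55

PV(remaining coupons) I = 2.60·e^(−0.0726·6/12) + 0.84·e^(−0.0726·13/12) = 3.2838
Current forward F = (S − I)·e^(rT) = (111.52 − 3.2838)·e^(0.0726·14/12) = 108.2362 × 1.088391 = 117.8033
Value (long) = (F − K)·e^(−rT) = (117.8033 − 108.50) × 0.918788 = 8.5478
Value = kr 8.55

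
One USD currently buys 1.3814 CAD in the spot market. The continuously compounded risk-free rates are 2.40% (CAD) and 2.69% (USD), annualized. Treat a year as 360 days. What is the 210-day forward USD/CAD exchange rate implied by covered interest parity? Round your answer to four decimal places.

1.3791

F = S·e^((r_CAD − r_USD)T) = 1.3814 · e^((0.0240 − 0.0269) × 210/360)
= 1.3814 · e^-0.001692 = 1.3814 × 0.998309
F = 1.3791 CAD per USD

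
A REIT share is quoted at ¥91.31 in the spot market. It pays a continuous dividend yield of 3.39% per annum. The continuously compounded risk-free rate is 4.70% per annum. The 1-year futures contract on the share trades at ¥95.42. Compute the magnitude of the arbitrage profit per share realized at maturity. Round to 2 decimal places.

Fair futures: F* = S·e^(carry·T), with carry = (r − q) = 0.0470 − 0.0339 = 0.0131
F* = 91.31 · e^(0.0131 × 1) = 91.31 · e^0.013100 = 91.31 × 1.013186 = ¥92.5140
Market ¥95.42 > fair ¥92.5140: forward overpriced → cash-and-carry (buy spot, short the forward).
At maturity, profit = |F_mkt − F*| = |95.42 − 92.5140| = ¥2.91 per share

¥2.91 per share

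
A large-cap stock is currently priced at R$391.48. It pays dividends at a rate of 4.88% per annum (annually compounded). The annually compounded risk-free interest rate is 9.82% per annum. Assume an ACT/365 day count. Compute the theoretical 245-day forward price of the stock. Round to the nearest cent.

F = S · (1+r)^T / (1+q)^T
= 391.48 × 1.064895 / 1.032499 = 391.48 × 1.031376
F = R$403.76

R$403.76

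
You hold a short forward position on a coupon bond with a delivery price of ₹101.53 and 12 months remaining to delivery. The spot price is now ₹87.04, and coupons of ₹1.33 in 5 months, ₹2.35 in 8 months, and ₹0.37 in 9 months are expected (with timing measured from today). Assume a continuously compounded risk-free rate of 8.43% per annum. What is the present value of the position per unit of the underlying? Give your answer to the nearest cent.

PV(remaining coupons) I = 1.33·e^(−0.0843·5/12) + 2.35·e^(−0.0843·8/12) + 0.37·e^(−0.0843·9/12) = 3.8530
Current forward F = (S − I)·e^(rT) = (87.04 − 3.8530)·e^(0.0843·12/12) = 83.1870 × 1.087955 = 90.5037
Value (long) = (F − K)·e^(−rT) = (90.5037 − 101.53) × 0.919155 = -10.1349
Short position value = −(long value) = ₹10.13

₹10.13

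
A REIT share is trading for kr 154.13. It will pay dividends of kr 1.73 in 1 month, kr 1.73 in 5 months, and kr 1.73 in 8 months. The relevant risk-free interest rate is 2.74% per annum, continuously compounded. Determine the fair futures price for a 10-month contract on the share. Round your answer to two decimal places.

PV(dividends) I = 1.73·e^(−0.0274·1/12) + 1.73·e^(−0.0274·5/12) + 1.73·e^(−0.0274·8/12)
I = 1.7261 + 1.7104 + 1.6987 = 5.1352
F = (S − I)·e^(rT) = (154.13 − 5.1352) · e^(0.0274·10/12)
= 148.9948 · e^0.022833 = 148.9948 × 1.023096 = kr 152.44

kr 152.44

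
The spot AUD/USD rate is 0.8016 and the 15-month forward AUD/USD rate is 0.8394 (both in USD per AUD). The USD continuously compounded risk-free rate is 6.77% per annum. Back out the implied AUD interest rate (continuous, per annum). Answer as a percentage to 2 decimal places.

3.08%

F = S·e^((r_USD − r_AUD)T) ⇒ r_AUD = r_USD − ln(F/S)/T
ln(0.8394/0.8016) = 0.046078; /(15/12) = 0.036862
r_AUD = 0.0677 − 0.036862 = 0.030838
r_AUD = 3.08%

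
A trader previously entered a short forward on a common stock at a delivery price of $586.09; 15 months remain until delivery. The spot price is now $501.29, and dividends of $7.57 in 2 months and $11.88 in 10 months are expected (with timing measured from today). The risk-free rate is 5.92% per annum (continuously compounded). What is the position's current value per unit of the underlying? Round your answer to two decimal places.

$61.80

PV(remaining dividends) I = 7.57·e^(−0.0592·2/12) + 11.88·e^(−0.0592·10/12) = 18.8038
Current forward F = (S − I)·e^(rT) = (501.29 − 18.8038)·e^(0.0592·15/12) = 482.4862 × 1.076807 = 519.5445
Value (long) = (F − K)·e^(−rT) = (519.5445 − 586.09) × 0.928672 = -61.7989
Short position value = −(long value) = $61.80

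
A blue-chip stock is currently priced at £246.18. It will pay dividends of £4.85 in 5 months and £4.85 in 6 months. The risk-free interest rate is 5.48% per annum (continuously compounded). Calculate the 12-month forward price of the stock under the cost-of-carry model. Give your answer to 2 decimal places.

£250.05

PV(dividends) I = 4.85·e^(−0.0548·5/12) + 4.85·e^(−0.0548·6/12)
I = 4.7405 + 4.7189 = 9.4594
F = (S − I)·e^(rT) = (246.18 − 9.4594) · e^(0.0548·12/12)
= 236.7206 · e^0.054800 = 236.7206 × 1.056329 = £250.05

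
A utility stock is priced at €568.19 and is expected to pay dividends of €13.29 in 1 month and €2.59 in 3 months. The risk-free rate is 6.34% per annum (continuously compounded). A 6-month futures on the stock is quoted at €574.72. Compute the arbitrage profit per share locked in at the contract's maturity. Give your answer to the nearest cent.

PV(dividends) I = 13.29·e^(−0.0634·1/12) + 2.59·e^(−0.0634·3/12) = 15.7692
Fair futures F* = (S − I)·e^(rT) = (568.19 − 15.7692)·e^0.031700 = 552.4208 × 1.032208 = 570.2132
Market €574.72 > fair 570.2132: forward overpriced → cash-and-carry (borrow at r, buy the stock and collect the dividends, short the forward).
Profit at T = |F_mkt − F*| = |574.72 − 570.2132| = €4.51 per share

€4.51 per share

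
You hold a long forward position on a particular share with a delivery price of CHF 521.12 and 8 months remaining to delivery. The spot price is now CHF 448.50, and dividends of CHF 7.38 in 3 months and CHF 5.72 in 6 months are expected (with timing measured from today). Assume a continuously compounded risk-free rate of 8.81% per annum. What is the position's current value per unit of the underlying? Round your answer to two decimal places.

PV(remaining dividends) I = 7.38·e^(−0.0881·3/12) + 5.72·e^(−0.0881·6/12) = 12.6927
Current forward F = (S − I)·e^(rT) = (448.50 − 12.6927)·e^(0.0881·8/12) = 435.8073 × 1.060492 = 462.1702
Value (long) = (F − K)·e^(−rT) = (462.1702 − 521.12) × 0.942958 = -55.5872
Value = -CHF 55.59

-CHF 55.59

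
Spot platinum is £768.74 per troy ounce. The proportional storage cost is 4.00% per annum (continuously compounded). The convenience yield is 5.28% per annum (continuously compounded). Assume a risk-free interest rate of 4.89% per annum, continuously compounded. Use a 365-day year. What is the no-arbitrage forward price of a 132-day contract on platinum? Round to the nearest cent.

£778.84 per troy ounce

Net carry = r + u − y = 0.0489 + 0.0400 − 0.0528 = 0.0361
F = S·e^((r+u−y)T) = 768.74 · e^(0.0361 × 132/365) = 768.74 · e^0.013055
= 768.74 × 1.013141 = £778.84 per troy ounce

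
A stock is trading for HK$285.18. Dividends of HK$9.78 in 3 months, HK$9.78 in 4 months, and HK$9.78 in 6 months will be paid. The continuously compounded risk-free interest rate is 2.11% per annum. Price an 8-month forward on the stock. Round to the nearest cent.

PV(dividends) I = 9.78·e^(−0.0211·3/12) + 9.78·e^(−0.0211·4/12) + 9.78·e^(−0.0211·6/12)
I = 9.7285 + 9.7115 + 9.6774 = 29.1174
F = (S − I)·e^(rT) = (285.18 − 29.1174) · e^(0.0211·8/12)
= 256.0626 · e^0.014067 = 256.0626 × 1.014166 = HK$259.69

HK$259.69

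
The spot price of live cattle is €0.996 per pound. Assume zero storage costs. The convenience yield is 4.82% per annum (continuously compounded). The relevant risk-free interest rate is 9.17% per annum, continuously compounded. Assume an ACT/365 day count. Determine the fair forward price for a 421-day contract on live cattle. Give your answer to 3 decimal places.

Net carry = r + u − y = 0.0917 + 0.0000 − 0.0482 = 0.0435
F = S·e^((r+u−y)T) = 0.996 · e^(0.0435 × 421/365) = 0.996 · e^0.050174
= 0.996 × 1.051454 = €1.047 per pound

€1.047 per pound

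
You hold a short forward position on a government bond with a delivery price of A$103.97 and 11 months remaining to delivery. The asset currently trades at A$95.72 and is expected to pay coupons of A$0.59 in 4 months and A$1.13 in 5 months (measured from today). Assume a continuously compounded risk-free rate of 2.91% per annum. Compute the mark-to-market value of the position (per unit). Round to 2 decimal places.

A$7.21

PV(remaining coupons) I = 0.59·e^(−0.0291·4/12) + 1.13·e^(−0.0291·5/12) = 1.7007
Current forward F = (S − I)·e^(rT) = (95.72 − 1.7007)·e^(0.0291·11/12) = 94.0193 × 1.027034 = 96.5610
Value (long) = (F − K)·e^(−rT) = (96.5610 − 103.97) × 0.973678 = -7.2140
Short position value = −(long value) = A$7.21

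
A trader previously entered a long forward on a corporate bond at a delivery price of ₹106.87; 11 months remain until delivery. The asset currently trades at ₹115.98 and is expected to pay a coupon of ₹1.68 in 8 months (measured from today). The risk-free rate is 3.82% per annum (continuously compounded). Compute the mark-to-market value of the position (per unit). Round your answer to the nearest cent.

PV(remaining coupons) I = 1.68·e^(−0.0382·8/12) = 1.6378
Current forward F = (S − I)·e^(rT) = (115.98 − 1.6378)·e^(0.0382·11/12) = 114.3422 × 1.035637 = 118.4170
Value (long) = (F − K)·e^(−rT) = (118.4170 − 106.87) × 0.965589 = 11.1497
Value = ₹11.15

₹11.15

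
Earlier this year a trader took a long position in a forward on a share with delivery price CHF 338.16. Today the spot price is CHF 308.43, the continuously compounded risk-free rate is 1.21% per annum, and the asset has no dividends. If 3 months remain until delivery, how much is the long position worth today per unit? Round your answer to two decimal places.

-CHF 28.71

Current fair forward for the remaining 3 months: F = S·e^(r·T), r = 0.0121
F = 308.43 · e^(0.0121 × 3/12) = 308.43 × 1.003030 = 309.3645
Value of long forward = (F − K)·e^(−rT) = (309.3645 − 338.16) · e^(−0.0121·3/12)
= -28.7955 × 0.996980 = -28.71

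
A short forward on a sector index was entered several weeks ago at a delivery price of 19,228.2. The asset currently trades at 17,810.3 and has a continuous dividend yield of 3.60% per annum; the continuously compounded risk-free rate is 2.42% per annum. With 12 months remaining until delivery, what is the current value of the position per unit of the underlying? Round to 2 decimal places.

Current fair forward for the remaining 12 months: F = S·e^((r − q)·T), (r − q) = 0.0242 − 0.0360 = -0.0118
F = 17810.3 · e^(-0.0118 × 12/12) = 17810.3 × 0.98826935 = 17601.3736
Value of long forward = (F − K)·e^(−rT) = (17601.3736 − 19228.2) · e^(−0.0242·12/12)
= -1626.8264 × 0.97609047 = -1587.93
Short position value = −(long value) = 1587.93

1587.93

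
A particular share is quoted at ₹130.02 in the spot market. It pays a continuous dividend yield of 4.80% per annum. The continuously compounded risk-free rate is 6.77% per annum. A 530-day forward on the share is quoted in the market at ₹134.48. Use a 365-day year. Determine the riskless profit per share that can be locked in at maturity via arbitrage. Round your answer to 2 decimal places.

Fair forward: F* = S·e^(carry·T), with carry = (r − q) = 0.0677 − 0.0480 = 0.0197
F* = 130.02 · e^(0.0197 × 530/365) = 130.02 · e^0.028605 = 130.02 × 1.029018 = ₹133.7929
Market ₹134.48 > fair ₹133.7929: forward overpriced → cash-and-carry (buy spot, short the forward).
At maturity, profit = |F_mkt − F*| = |134.48 − 133.7929| = ₹0.69 per share

₹0.69 per share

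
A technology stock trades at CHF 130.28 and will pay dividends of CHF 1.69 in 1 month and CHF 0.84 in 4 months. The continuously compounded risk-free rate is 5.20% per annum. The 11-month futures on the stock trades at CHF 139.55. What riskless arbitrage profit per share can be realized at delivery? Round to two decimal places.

CHF 5.54 per share

PV(dividends) I = 1.69·e^(−0.0520·1/12) + 0.84·e^(−0.0520·4/12) = 2.5083
Fair futures F* = (S − I)·e^(rT) = (130.28 − 2.5083)·e^0.047667 = 127.7717 × 1.048821 = 134.0096
Market CHF 139.55 > fair 134.0096: forward overpriced → cash-and-carry (borrow at r, buy the stock and collect the dividends, short the forward).
Profit at T = |F_mkt − F*| = |139.55 − 134.0096| = CHF 5.54 per share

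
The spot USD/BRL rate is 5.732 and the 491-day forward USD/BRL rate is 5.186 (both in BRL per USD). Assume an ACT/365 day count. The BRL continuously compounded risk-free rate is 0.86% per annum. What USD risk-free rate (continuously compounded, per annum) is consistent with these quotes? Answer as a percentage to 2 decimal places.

F = S·e^((r_BRL − r_USD)T) ⇒ r_USD = r_BRL − ln(F/S)/T
ln(5.186/5.732) = -0.100102; /(491/365) = -0.074414
r_USD = 0.0086 + 0.074414 = 0.083014
r_USD = 8.30%

8.30%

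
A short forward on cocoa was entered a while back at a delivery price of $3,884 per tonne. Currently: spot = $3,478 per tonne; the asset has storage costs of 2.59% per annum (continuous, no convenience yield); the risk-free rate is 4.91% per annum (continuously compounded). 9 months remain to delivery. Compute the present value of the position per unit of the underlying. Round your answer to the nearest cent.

$197.35 per tonne

Current fair forward for the remaining 9 months: F = S·e^((r + u)·T), (r + u) = 0.0491 + 0.0259 = 0.0750
F = 3478 · e^(0.0750 × 9/12) = 3478 × 1.05786212 = 3679.2445
Value of long forward = (F − K)·e^(−rT) = (3679.2445 − 3884) · e^(−0.0491·9/12)
= -204.7555 × 0.96384479 = -197.35
Short position value = −(long value) = $197.35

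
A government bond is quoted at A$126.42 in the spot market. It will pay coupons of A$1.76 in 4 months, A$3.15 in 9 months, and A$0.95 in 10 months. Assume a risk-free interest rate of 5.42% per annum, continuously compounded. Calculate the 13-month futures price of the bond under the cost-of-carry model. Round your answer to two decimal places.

A$128.06

PV(coupons) I = 1.76·e^(−0.0542·4/12) + 3.15·e^(−0.0542·9/12) + 0.95·e^(−0.0542·10/12)
I = 1.7285 + 3.0245 + 0.9080 = 5.6610
F = (S − I)·e^(rT) = (126.42 − 5.6610) · e^(0.0542·13/12)
= 120.7590 · e^0.058717 = 120.7590 × 1.060475 = A$128.06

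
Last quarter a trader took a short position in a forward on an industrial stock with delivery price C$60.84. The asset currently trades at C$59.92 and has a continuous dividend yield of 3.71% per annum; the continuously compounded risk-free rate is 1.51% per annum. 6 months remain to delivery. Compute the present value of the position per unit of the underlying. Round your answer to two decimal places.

C$1.56

Current fair forward for the remaining 6 months: F = S·e^((r − q)·T), (r − q) = 0.0151 − 0.0371 = -0.0220
F = 59.92 · e^(-0.0220 × 6/12) = 59.92 × 0.989060 = 59.2645
Value of long forward = (F − K)·e^(−rT) = (59.2645 − 60.84) · e^(−0.0151·6/12)
= -1.5755 × 0.992478 = -1.56
Short position value = −(long value) = C$1.56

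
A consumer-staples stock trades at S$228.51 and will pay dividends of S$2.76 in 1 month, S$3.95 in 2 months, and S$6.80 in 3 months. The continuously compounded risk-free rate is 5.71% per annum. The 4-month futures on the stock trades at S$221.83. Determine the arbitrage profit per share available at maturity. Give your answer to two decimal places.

S$2.55 per share

PV(dividends) I = 2.76·e^(−0.0571·1/12) + 3.95·e^(−0.0571·2/12) + 6.80·e^(−0.0571·3/12) = 13.3631
Fair futures F* = (S − I)·e^(rT) = (228.51 − 13.3631)·e^0.019033 = 215.1469 × 1.019215 = 219.2809
Market S$221.83 > fair 219.2809: forward overpriced → cash-and-carry (borrow at r, buy the stock and collect the dividends, short the forward).
Profit at T = |F_mkt − F*| = |221.83 − 219.2809| = S$2.55 per share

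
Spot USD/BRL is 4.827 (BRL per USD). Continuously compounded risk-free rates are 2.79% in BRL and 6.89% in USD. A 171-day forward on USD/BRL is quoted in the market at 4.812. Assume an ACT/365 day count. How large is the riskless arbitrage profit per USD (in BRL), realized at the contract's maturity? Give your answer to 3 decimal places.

Fair forward: F* = S·e^(carry·T), with carry = (r_BRL − r_USD) = 0.0279 − 0.0689 = -0.0410
F* = 4.827 · e^(-0.0410 × 171/365) = 4.827 · e^-0.019208 = 4.827 × 0.980975 = 4.7352
Market 4.812 > fair 4.7352: forward overpriced → cash-and-carry (buy spot, short the forward).
At maturity, profit = |F_mkt − F*| = |4.812 − 4.7352| = 0.077 per USD (in BRL)

0.077 per USD (in BRL)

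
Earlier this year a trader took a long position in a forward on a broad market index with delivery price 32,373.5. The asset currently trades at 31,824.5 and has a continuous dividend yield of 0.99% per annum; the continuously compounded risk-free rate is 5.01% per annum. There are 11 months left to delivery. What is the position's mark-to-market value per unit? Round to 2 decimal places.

616.63

Current fair forward for the remaining 11 months: F = S·e^((r − q)·T), (r − q) = 0.0501 − 0.0099 = 0.0402
F = 31824.5 · e^(0.0402 × 11/12) = 31824.5 × 1.03753738 = 33019.1083
Value of long forward = (F − K)·e^(−rT) = (33019.1083 − 32373.5) · e^(−0.0501·11/12)
= 645.6083 × 0.95511359 = 616.63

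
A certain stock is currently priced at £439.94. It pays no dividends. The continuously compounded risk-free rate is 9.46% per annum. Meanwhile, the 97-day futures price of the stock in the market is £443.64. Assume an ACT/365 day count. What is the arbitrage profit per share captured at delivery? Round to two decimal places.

Fair futures: F* = S·e^(carry·T), with carry = r = 0.0946
F* = 439.94 · e^(0.0946 × 97/365) = 439.94 · e^0.025140 = 439.94 × 1.025459 = £451.1404
Market £443.64 < fair £451.1404: forward underpriced → reverse cash-and-carry (short spot, go long the forward).
At maturity, profit = |F_mkt − F*| = |443.64 − 451.1404| = £7.50 per share

£7.50 per share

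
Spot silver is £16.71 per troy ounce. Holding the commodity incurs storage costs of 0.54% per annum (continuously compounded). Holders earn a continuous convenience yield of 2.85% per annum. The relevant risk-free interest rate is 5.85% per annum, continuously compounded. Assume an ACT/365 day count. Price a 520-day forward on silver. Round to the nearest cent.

Net carry = r + u − y = 0.0585 + 0.0054 − 0.0285 = 0.0354
F = S·e^((r+u−y)T) = 16.71 · e^(0.0354 × 520/365) = 16.71 · e^0.050433
= 16.71 × 1.051726 = £17.57 per troy ounce

£17.57 per troy ounce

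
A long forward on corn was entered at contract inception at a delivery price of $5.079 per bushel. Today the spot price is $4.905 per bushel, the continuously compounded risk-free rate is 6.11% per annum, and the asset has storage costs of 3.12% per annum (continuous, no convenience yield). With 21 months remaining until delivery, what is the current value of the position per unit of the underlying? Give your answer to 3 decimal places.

$0.616 per bushel

Current fair forward for the remaining 21 months: F = S·e^((r + u)·T), (r + u) = 0.0611 + 0.0312 = 0.0923
F = 4.905 · e^(0.0923 × 21/12) = 4.905 × 1.175302 = 5.7649
Value of long forward = (F − K)·e^(−rT) = (5.7649 − 5.079) · e^(−0.0611·21/12)
= 0.6859 × 0.898593 = 0.616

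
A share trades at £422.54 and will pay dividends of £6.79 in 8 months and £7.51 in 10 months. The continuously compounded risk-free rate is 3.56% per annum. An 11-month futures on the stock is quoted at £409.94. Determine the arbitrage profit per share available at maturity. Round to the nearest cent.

PV(dividends) I = 6.79·e^(−0.0356·8/12) + 7.51·e^(−0.0356·10/12) = 13.9212
Fair futures F* = (S − I)·e^(rT) = (422.54 − 13.9212)·e^0.032633 = 408.6188 × 1.033171 = 422.1731
Market £409.94 < fair 422.1731: forward underpriced → reverse cash-and-carry (short the stock, invest proceeds at r, pay the dividends, go long the forward).
Profit at T = |F_mkt − F*| = |409.94 − 422.1731| = £12.23 per share

£12.23 per share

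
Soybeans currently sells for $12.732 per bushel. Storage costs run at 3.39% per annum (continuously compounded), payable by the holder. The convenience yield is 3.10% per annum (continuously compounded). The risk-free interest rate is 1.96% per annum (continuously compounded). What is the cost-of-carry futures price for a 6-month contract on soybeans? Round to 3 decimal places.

Net carry = r + u − y = 0.0196 + 0.0339 − 0.0310 = 0.0225
F = S·e^((r+u−y)T) = 12.732 · e^(0.0225 × 6/12) = 12.732 · e^0.011250
= 12.732 × 1.011314 = $12.876 per bushel

$12.876 per bushel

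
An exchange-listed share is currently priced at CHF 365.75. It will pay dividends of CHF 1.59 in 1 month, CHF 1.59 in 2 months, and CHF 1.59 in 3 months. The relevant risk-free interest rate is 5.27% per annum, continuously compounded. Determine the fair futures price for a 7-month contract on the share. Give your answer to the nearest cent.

CHF 372.29

PV(dividends) I = 1.59·e^(−0.0527·1/12) + 1.59·e^(−0.0527·2/12) + 1.59·e^(−0.0527·3/12)
I = 1.5830 + 1.5761 + 1.5692 = 4.7283
F = (S − I)·e^(rT) = (365.75 − 4.7283) · e^(0.0527·7/12)
= 361.0217 · e^0.030742 = 361.0217 × 1.031219 = CHF 372.29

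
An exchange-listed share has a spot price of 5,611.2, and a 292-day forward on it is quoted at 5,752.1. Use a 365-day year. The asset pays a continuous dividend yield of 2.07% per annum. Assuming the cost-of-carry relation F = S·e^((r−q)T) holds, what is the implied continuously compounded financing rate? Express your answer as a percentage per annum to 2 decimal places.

5.17%

From F = S·e^((r−q)T): (r − q) = ln(F/S)/T
ln(5752.1/5611.2) = ln(1.025110) = 0.024800
(r − q) = 0.024800 / (292/365) = 0.031000
r = ln(F/S)/T + q = 0.031000 + 0.0207 = 0.051700
r = 5.17%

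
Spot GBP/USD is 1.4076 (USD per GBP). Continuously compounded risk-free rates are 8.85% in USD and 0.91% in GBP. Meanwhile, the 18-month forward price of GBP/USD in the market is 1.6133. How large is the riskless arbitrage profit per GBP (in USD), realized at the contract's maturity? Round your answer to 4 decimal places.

Fair forward: F* = S·e^(carry·T), with carry = (r_USD − r_GBP) = 0.0885 − 0.0091 = 0.0794
F* = 1.4076 · e^(0.0794 × 18/12) = 1.4076 · e^0.119100 = 1.4076 × 1.126483 = 1.5856
Market 1.6133 > fair 1.5856: forward overpriced → cash-and-carry (buy spot, short the forward).
At maturity, profit = |F_mkt − F*| = |1.6133 − 1.5856| = 0.0277 per GBP (in USD)

0.0277 per GBP (in USD)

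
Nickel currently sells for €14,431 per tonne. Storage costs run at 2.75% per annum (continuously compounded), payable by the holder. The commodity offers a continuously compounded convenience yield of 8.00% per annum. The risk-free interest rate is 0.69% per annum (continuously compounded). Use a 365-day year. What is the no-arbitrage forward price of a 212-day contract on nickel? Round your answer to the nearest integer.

€14,054 per tonne

Net carry = r + u − y = 0.0069 + 0.0275 − 0.0800 = -0.0456
F = S·e^((r+u−y)T) = 14431 · e^(-0.0456 × 212/365) = 14431 · e^-0.026485
= 14431 × 0.973863 = €14,054 per tonne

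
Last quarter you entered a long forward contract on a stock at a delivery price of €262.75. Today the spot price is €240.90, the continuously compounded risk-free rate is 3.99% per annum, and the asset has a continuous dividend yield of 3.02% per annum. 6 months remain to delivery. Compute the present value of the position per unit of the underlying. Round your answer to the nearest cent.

-€20.27

Current fair forward for the remaining 6 months: F = S·e^((r − q)·T), (r − q) = 0.0399 − 0.0302 = 0.0097
F = 240.90 · e^(0.0097 × 6/12) = 240.90 × 1.004862 = 242.0713
Value of long forward = (F − K)·e^(−rT) = (242.0713 − 262.75) · e^(−0.0399·6/12)
= -20.6787 × 0.980248 = -20.27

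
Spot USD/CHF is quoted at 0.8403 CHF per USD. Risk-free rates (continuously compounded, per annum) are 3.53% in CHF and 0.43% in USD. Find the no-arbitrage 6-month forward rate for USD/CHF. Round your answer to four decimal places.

0.8534

F = S·e^((r_CHF − r_USD)T) = 0.8403 · e^((0.0353 − 0.0043) × 6/12)
= 0.8403 · e^0.015500 = 0.8403 × 1.015621
F = 0.8534 CHF per USD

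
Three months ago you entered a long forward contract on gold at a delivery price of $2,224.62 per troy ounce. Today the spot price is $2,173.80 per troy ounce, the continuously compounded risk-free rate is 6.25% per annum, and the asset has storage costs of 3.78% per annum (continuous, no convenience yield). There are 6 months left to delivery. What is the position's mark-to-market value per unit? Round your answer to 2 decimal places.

$59.10 per troy ounce

Current fair forward for the remaining 6 months: F = S·e^((r + u)·T), (r + u) = 0.0625 + 0.0378 = 0.1003
F = 2173.80 · e^(0.1003 × 6/12) = 2173.80 × 1.05142880 = 2285.5959
Value of long forward = (F − K)·e^(−rT) = (2285.5959 − 2224.62) · e^(−0.0625·6/12)
= 60.9759 × 0.96923323 = 59.10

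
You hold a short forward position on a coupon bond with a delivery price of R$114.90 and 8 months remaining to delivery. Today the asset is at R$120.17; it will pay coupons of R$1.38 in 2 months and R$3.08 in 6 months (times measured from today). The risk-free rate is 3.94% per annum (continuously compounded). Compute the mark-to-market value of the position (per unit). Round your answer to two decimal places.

-R$3.86

PV(remaining coupons) I = 1.38·e^(−0.0394·2/12) + 3.08·e^(−0.0394·6/12) = 4.3909
Current forward F = (S − I)·e^(rT) = (120.17 − 4.3909)·e^(0.0394·8/12) = 115.7791 × 1.026615 = 118.8606
Value (long) = (F − K)·e^(−rT) = (118.8606 − 114.90) × 0.974075 = 3.8579
Short position value = −(long value) = -R$3.86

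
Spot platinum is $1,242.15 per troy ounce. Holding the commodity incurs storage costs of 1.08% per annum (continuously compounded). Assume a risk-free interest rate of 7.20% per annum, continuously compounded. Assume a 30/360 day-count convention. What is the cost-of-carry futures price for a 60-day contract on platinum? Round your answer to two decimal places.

Net carry = r + u − y = 0.0720 + 0.0108 − 0.0000 = 0.0828
F = S·e^((r+u−y)T) = 1242.15 · e^(0.0828 × 60/360) = 1242.15 · e^0.01380000
= 1242.15 × 1.01389566 = $1,259.41 per troy ounce

$1,259.41 per troy ounce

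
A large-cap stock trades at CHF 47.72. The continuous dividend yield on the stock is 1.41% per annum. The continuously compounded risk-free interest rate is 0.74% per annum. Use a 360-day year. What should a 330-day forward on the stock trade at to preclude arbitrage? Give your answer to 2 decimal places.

F = S·e^((r − q)T) = 47.72 · e^((0.0074 − 0.0141) × 330/360)
= 47.72 · e^-0.006142 = 47.72 × 0.993877
F = CHF 47.43

CHF 47.43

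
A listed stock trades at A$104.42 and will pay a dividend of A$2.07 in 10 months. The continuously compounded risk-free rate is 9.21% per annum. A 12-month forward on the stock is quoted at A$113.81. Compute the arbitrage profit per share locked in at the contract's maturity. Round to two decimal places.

PV(dividends) I = 2.07·e^(−0.0921·10/12) = 1.9171
Fair forward F* = (S − I)·e^(rT) = (104.42 − 1.9171)·e^0.092100 = 102.5029 × 1.096474 = 112.3918
Market A$113.81 > fair 112.3918: forward overpriced → cash-and-carry (borrow at r, buy the stock and collect the dividends, short the forward).
Profit at T = |F_mkt − F*| = |113.81 − 112.3918| = A$1.42 per share

A$1.42 per share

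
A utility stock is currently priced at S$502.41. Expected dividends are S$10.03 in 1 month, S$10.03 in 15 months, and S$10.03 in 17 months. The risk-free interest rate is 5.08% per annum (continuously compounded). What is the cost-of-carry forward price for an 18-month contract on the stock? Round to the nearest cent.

S$511.18

PV(dividends) I = 10.03·e^(−0.0508·1/12) + 10.03·e^(−0.0508·15/12) + 10.03·e^(−0.0508·17/12)
I = 9.9876 + 9.4129 + 9.3335 = 28.7340
F = (S − I)·e^(rT) = (502.41 − 28.7340) · e^(0.0508·18/12)
= 473.6760 · e^0.076200 = 473.6760 × 1.079178 = S$511.18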